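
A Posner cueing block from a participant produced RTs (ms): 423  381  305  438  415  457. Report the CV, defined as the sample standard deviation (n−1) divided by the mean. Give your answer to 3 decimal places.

0.135

n = 6, Σ = 2419, M = 403.1667
Σ(x−M)² = 14772.833; s = √(14772.833/5) = 54.3559
CV = 54.3559 / 403.1667 = 0.13482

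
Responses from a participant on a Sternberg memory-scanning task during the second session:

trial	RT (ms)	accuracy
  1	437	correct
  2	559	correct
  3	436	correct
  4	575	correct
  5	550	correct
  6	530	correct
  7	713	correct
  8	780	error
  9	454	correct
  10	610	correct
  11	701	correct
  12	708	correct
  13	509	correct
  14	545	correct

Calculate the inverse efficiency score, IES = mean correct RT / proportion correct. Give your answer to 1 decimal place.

Correct trials (n=13): 437, 559, 436, 575, 550, 530, 713, 454, 610, 701, 708, 509, 545
Mean correct RT = 7327/13 = 563.6154 ms
Proportion correct = 13/14
IES = 563.6154 / (13/14) = 606.970 ms

607.0 ms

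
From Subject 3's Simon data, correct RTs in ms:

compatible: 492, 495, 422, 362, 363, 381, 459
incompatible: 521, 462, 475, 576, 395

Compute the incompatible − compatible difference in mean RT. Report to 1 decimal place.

60.9 ms

M(compatible) = 2974/7 = 424.857
M(incompatible) = 2429/5 = 485.800
Difference = 485.800 − 424.857 = 60.943 ms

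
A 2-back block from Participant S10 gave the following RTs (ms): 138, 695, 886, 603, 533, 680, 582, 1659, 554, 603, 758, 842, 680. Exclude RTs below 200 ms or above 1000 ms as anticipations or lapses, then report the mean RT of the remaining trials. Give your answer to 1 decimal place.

Excluded: 138, 1659
Retained (n=11): Σ = 7416
Mean = 7416/11 = 674.1818

674.2 ms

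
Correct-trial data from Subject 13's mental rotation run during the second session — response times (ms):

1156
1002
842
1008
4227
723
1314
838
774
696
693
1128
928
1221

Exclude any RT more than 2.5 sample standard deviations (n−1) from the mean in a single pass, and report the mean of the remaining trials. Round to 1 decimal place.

n = 14, ΣRT = 16550, M = 1182.143
Σ(x−M)² = 10508151.71; s = √(10508151.71/13) = 899.066
Cutoffs: 1182.143 ± 2.5·899.066 → [-1065.5, 3429.8]
Outside: 4227 → excluded.
Retained (n=13): Σ = 12323, mean = 12323/13 = 947.923

947.9 ms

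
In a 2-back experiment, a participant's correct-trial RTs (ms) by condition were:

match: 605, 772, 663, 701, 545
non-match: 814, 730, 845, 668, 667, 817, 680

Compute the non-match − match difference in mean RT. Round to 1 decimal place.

88.7 ms

M(match) = 3286/5 = 657.200
M(non-match) = 5221/7 = 745.857
Difference = 745.857 − 657.200 = 88.657 ms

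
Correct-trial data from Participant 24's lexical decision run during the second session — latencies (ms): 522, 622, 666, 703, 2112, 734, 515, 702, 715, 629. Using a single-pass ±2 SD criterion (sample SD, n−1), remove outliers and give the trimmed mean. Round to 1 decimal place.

n = 10, ΣRT = 7920, M = 792.000
Σ(x−M)² = 1988688.00; s = √(1988688.00/9) = 470.069
Cutoffs: 792.000 ± 2·470.069 → [-148.1, 1732.1]
Outside: 2112 → excluded.
Retained (n=9): Σ = 5808, mean = 5808/9 = 645.333

645.3 ms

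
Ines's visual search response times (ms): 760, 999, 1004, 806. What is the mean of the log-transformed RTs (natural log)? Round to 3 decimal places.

ln(RT): 6.6333, 6.9068, 6.9117, 6.6921
Σ ln(RT) = 27.1439
Mean = 27.1439/4 = 6.78598

6.786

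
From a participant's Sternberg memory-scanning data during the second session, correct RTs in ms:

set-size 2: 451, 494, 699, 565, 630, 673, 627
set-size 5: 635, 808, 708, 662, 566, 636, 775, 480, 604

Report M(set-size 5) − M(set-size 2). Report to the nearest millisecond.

61 ms

M(set-size 2) = 4139/7 = 591.286
M(set-size 5) = 5874/9 = 652.667
Difference = 652.667 − 591.286 = 61.381 ms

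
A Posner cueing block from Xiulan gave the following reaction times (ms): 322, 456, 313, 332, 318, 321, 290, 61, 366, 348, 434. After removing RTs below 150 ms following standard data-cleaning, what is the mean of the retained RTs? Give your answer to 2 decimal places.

350.00 ms

Excluded: 61
Retained (n=10): Σ = 3500
Mean = 3500/10 = 350.0000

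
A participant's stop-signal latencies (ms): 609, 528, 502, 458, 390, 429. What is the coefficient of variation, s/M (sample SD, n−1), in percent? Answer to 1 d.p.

16.0%

n = 6, Σ = 2916, M = 486.0000
Σ(x−M)² = 30398.000; s = √(30398.000/5) = 77.9718
CV = 77.9718 / 486.0000 = 0.16044 = 16.044%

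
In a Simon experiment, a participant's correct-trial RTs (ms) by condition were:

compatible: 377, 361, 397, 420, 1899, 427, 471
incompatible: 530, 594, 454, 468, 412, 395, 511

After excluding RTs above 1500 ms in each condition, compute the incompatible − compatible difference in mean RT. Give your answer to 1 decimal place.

compatible: exclude 1899
M(compatible) = 2453/6 = 408.833
M(incompatible) = 3364/7 = 480.571
Difference = 480.571 − 408.833 = 71.738 ms

71.7 ms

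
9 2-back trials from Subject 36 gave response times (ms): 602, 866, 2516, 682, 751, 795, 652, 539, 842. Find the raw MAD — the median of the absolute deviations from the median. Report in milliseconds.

99 ms

Sorted: 539, 602, 652, 682, 751, 795, 842, 866, 2516 → median = 751
|x − 751|: 149, 115, 1765, 69, 0, 44, 99, 212, 91
Sorted deviations: 0, 44, 69, 91, 99, 115, 149, 212, 1765 → MAD = 99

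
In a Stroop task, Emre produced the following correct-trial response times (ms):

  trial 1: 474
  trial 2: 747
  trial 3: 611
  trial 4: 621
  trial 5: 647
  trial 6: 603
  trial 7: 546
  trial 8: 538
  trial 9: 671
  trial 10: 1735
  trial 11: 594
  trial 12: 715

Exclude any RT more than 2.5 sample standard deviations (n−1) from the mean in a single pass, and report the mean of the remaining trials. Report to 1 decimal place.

n = 12, ΣRT = 8502, M = 708.500
Σ(x−M)² = 1212285.00; s = √(1212285.00/11) = 331.975
Cutoffs: 708.500 ± 2.5·331.975 → [-121.4, 1538.4]
Outside: 1735 → excluded.
Retained (n=11): Σ = 6767, mean = 6767/11 = 615.182

615.2 ms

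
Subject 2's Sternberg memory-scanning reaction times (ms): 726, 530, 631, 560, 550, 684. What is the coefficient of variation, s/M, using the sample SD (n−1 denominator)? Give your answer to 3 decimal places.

n = 6, Σ = 3681, M = 613.5000
Σ(x−M)² = 31799.500; s = √(31799.500/5) = 79.7490
CV = 79.7490 / 613.5000 = 0.12999

0.130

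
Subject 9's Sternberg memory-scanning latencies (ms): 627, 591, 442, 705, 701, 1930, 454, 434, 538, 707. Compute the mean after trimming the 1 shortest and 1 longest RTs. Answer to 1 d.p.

595.6 ms

Sorted: 434, 442, 454, 538, 591, 627, 701, 705, 707, 1930
Drop lowest 1 (434) and highest 1 (1930)
Remaining (n=8): Σ = 4765, mean = 4765/8 = 595.625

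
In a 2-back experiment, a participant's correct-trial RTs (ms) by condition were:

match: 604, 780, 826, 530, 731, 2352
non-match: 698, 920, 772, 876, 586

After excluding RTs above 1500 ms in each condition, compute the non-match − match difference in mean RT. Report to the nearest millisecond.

match: exclude 2352
M(match) = 3471/5 = 694.200
M(non-match) = 3852/5 = 770.400
Difference = 770.400 − 694.200 = 76.200 ms

76 ms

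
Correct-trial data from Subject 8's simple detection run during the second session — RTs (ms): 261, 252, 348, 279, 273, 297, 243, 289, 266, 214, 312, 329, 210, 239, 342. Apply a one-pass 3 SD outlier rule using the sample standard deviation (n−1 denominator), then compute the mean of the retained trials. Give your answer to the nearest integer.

277 ms

n = 15, ΣRT = 4154, M = 276.933
Σ(x−M)² = 25818.93; s = √(25818.93/14) = 42.944
Cutoffs: 276.933 ± 3·42.944 → [148.1, 405.8]
No RTs fall outside the cutoffs; all 15 retained. Mean = 4154/15 = 276.933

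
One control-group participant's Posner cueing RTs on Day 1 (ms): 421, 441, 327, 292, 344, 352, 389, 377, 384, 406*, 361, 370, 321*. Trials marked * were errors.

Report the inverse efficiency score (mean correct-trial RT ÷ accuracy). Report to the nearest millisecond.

Correct trials (n=11): 421, 441, 327, 292, 344, 352, 389, 377, 384, 361, 370
Mean correct RT = 4058/11 = 368.9091 ms
Proportion correct = 11/13
IES = 368.9091 / (11/13) = 435.983 ms

436 ms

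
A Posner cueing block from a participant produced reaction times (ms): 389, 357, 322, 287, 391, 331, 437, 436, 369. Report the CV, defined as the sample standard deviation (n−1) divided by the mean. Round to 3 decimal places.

0.137

n = 9, Σ = 3319, M = 368.7778
Σ(x−M)² = 20517.556; s = √(20517.556/8) = 50.6428
CV = 50.6428 / 368.7778 = 0.13733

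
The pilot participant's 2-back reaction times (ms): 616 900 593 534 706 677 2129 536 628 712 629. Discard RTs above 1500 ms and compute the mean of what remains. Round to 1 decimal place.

653.1 ms

Excluded: 2129
Retained (n=10): Σ = 6531
Mean = 6531/10 = 653.1000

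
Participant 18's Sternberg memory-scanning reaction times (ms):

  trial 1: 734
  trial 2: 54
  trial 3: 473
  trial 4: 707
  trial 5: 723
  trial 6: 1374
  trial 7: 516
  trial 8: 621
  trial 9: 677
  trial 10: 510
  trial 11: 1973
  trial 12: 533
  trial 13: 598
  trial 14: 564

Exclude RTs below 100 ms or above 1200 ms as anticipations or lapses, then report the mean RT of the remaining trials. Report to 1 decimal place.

Excluded: 54, 1374, 1973
Retained (n=11): Σ = 6656
Mean = 6656/11 = 605.0909

605.1 ms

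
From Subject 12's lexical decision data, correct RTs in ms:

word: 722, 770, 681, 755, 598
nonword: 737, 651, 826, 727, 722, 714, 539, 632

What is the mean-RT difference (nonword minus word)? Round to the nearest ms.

M(word) = 3526/5 = 705.200
M(nonword) = 5548/8 = 693.500
Difference = 693.500 − 705.200 = -11.700 ms

-12 ms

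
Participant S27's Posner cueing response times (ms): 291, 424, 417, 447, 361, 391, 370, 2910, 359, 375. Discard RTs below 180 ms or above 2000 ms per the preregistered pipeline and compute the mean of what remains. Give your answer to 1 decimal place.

Excluded: 2910
Retained (n=9): Σ = 3435
Mean = 3435/9 = 381.6667

381.7 ms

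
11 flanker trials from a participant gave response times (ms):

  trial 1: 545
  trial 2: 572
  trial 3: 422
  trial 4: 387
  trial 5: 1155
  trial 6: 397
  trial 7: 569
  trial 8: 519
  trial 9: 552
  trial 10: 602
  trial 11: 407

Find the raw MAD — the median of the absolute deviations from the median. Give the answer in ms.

57 ms

Sorted: 387, 397, 407, 422, 519, 545, 552, 569, 572, 602, 1155 → median = 545
|x − 545|: 0, 27, 123, 158, 610, 148, 24, 26, 7, 57, 138
Sorted deviations: 0, 7, 24, 26, 27, 57, 123, 138, 148, 158, 610 → MAD = 57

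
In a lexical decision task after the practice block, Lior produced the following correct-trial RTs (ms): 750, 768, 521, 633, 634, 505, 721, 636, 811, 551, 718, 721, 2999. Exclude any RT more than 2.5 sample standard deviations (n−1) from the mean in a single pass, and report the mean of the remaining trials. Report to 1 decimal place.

n = 13, ΣRT = 10968, M = 843.692
Σ(x−M)² = 5142842.77; s = √(5142842.77/12) = 654.653
Cutoffs: 843.692 ± 2.5·654.653 → [-792.9, 2480.3]
Outside: 2999 → excluded.
Retained (n=12): Σ = 7969, mean = 7969/12 = 664.083

664.1 ms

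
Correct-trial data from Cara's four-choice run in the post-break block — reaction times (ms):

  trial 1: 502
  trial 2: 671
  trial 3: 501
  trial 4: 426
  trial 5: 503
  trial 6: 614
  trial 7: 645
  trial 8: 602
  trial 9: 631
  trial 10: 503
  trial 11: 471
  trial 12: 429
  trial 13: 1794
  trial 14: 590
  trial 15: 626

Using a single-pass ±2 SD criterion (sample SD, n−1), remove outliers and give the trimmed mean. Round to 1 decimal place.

551.0 ms

n = 15, ΣRT = 9508, M = 633.867
Σ(x−M)² = 1531815.73; s = √(1531815.73/14) = 330.780
Cutoffs: 633.867 ± 2·330.780 → [-27.7, 1295.4]
Outside: 1794 → excluded.
Retained (n=14): Σ = 7714, mean = 7714/14 = 551.000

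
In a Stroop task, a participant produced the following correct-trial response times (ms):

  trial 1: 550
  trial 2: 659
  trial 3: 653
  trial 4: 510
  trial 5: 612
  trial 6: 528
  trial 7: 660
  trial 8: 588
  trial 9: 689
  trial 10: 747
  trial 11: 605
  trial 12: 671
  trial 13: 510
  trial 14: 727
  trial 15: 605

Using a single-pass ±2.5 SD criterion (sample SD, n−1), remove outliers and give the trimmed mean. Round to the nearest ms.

n = 15, ΣRT = 9314, M = 620.933
Σ(x−M)² = 78238.93; s = √(78238.93/14) = 74.756
Cutoffs: 620.933 ± 2.5·74.756 → [434.0, 807.8]
No RTs fall outside the cutoffs; all 15 retained. Mean = 9314/15 = 620.933

621 ms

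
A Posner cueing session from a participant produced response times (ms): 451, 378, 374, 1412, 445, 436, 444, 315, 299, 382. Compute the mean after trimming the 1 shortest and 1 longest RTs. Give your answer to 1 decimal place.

403.1 ms

Sorted: 299, 315, 374, 378, 382, 436, 444, 445, 451, 1412
Drop lowest 1 (299) and highest 1 (1412)
Remaining (n=8): Σ = 3225, mean = 3225/8 = 403.125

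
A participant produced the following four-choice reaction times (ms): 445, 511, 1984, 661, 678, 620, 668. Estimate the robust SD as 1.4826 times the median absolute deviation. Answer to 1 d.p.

Sorted: 445, 511, 620, 661, 668, 678, 1984 → median = 661
|x − 661| sorted: 0, 7, 17, 41, 150, 216, 1323 → MAD = 41
Robust SD ≈ 1.4826 × 41 = 60.787

60.8 ms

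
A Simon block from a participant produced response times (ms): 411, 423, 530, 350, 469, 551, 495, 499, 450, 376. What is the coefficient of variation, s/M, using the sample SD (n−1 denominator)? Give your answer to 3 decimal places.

0.144

n = 10, Σ = 4554, M = 455.4000
Σ(x−M)² = 38822.400; s = √(38822.400/9) = 65.6780
CV = 65.6780 / 455.4000 = 0.14422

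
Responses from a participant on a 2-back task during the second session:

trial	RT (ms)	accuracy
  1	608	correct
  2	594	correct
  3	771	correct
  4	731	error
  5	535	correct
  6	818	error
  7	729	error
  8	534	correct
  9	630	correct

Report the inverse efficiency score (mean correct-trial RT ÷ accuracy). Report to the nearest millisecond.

918 ms

Correct trials (n=6): 608, 594, 771, 535, 534, 630
Mean correct RT = 3672/6 = 612.0000 ms
Proportion correct = 6/9
IES = 612.0000 / (6/9) = 918.000 ms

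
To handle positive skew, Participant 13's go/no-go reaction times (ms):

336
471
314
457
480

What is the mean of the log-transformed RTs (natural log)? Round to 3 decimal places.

ln(RT): 5.8171, 6.1549, 5.7494, 6.1247, 6.1738
Σ ln(RT) = 30.0198
Mean = 30.0198/5 = 6.00397

6.004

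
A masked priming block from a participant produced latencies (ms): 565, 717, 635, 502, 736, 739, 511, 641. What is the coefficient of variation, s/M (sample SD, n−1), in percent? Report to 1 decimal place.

15.3%

n = 8, Σ = 5046, M = 630.7500
Σ(x−M)² = 65597.500; s = √(65597.500/7) = 96.8043
CV = 96.8043 / 630.7500 = 0.15347 = 15.347%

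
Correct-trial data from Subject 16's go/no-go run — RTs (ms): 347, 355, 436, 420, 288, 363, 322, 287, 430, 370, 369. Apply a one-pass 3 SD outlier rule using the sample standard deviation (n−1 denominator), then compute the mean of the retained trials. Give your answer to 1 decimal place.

362.5 ms

n = 11, ΣRT = 3987, M = 362.455
Σ(x−M)² = 26550.73; s = √(26550.73/10) = 51.527
Cutoffs: 362.455 ± 3·51.527 → [207.9, 517.0]
No RTs fall outside the cutoffs; all 11 retained. Mean = 3987/11 = 362.455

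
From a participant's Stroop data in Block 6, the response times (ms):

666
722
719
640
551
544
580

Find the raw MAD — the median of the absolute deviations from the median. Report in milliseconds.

79 ms

Sorted: 544, 551, 580, 640, 666, 719, 722 → median = 640
|x − 640|: 26, 82, 79, 0, 89, 96, 60
Sorted deviations: 0, 26, 60, 79, 82, 89, 96 → MAD = 79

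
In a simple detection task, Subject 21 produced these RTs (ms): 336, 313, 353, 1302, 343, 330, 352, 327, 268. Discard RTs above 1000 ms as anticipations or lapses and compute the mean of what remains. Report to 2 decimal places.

327.75 ms

Excluded: 1302
Retained (n=8): Σ = 2622
Mean = 2622/8 = 327.7500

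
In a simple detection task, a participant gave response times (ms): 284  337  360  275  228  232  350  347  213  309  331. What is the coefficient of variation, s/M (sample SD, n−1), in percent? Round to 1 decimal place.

18.1%

n = 11, Σ = 3266, M = 296.9091
Σ(x−M)² = 28872.909; s = √(28872.909/10) = 53.7335
CV = 53.7335 / 296.9091 = 0.18098 = 18.098%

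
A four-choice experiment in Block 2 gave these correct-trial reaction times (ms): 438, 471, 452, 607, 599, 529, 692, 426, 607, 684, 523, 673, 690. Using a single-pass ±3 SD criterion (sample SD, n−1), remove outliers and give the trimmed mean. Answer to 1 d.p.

568.5 ms

n = 13, ΣRT = 7391, M = 568.538
Σ(x−M)² = 122215.23; s = √(122215.23/12) = 100.919
Cutoffs: 568.538 ± 3·100.919 → [265.8, 871.3]
No RTs fall outside the cutoffs; all 13 retained. Mean = 7391/13 = 568.538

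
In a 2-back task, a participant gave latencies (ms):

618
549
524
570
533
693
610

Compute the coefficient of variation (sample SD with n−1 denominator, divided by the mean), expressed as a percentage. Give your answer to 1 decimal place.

n = 7, Σ = 4097, M = 585.2857
Σ(x−M)² = 21323.429; s = √(21323.429/6) = 59.6146
CV = 59.6146 / 585.2857 = 0.10186 = 10.186%

10.2%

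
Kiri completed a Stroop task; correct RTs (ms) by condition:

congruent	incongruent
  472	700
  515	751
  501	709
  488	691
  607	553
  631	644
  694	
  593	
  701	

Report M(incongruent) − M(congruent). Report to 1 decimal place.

96.7 ms

M(congruent) = 5202/9 = 578.000
M(incongruent) = 4048/6 = 674.667
Difference = 674.667 − 578.000 = 96.667 ms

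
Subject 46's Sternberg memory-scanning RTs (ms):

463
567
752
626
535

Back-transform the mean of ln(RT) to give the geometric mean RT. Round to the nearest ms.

581 ms

ln(RT): 6.1377, 6.3404, 6.6227, 6.4394, 6.2823
Mean ln(RT) = 31.8224/5 = 6.36449
Geometric mean = exp(6.36449) = 580.85 ms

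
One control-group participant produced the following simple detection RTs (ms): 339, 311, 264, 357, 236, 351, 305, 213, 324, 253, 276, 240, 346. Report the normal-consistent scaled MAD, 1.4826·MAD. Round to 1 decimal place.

60.8 ms

Sorted: 213, 236, 240, 253, 264, 276, 305, 311, 324, 339, 346, 351, 357 → median = 305
|x − 305| sorted: 0, 6, 19, 29, 34, 41, 41, 46, 52, 52, 65, 69, 92 → MAD = 41
Robust SD ≈ 1.4826 × 41 = 60.787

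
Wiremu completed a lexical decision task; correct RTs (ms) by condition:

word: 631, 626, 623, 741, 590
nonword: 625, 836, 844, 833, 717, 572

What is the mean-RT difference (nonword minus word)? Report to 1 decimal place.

M(word) = 3211/5 = 642.200
M(nonword) = 4427/6 = 737.833
Difference = 737.833 − 642.200 = 95.633 ms

95.6 ms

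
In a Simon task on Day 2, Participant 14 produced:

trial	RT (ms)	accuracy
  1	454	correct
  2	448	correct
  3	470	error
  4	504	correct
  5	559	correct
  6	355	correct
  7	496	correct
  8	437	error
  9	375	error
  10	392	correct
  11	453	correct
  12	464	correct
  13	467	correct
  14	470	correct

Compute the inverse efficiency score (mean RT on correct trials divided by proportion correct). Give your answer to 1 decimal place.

Correct trials (n=11): 454, 448, 504, 559, 355, 496, 392, 453, 464, 467, 470
Mean correct RT = 5062/11 = 460.1818 ms
Proportion correct = 11/14
IES = 460.1818 / (11/14) = 585.686 ms

585.7 ms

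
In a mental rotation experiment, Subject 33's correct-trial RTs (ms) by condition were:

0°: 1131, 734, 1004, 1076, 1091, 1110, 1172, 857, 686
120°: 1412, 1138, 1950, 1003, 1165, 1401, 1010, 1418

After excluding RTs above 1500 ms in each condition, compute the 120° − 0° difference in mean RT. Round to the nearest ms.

236 ms

120°: exclude 1950
M(0°) = 8861/9 = 984.556
M(120°) = 8547/7 = 1221.000
Difference = 1221.000 − 984.556 = 236.444 ms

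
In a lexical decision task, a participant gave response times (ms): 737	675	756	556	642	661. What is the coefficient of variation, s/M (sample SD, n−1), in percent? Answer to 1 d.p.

n = 6, Σ = 4027, M = 671.1667
Σ(x−M)² = 25762.833; s = √(25762.833/5) = 71.7814
CV = 71.7814 / 671.1667 = 0.10695 = 10.695%

10.7%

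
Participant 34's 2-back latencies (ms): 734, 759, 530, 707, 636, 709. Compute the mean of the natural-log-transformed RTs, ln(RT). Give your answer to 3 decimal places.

ln(RT): 6.5985, 6.6320, 6.2729, 6.5610, 6.4552, 6.5639
Σ ln(RT) = 39.0835
Mean = 39.0835/6 = 6.51391

6.514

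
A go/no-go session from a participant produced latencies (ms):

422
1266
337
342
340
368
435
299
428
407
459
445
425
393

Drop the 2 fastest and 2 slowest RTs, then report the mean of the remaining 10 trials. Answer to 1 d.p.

Sorted: 299, 337, 340, 342, 368, 393, 407, 422, 425, 428, 435, 445, 459, 1266
Drop lowest 2 (299, 337) and highest 2 (459, 1266)
Remaining (n=10): Σ = 4005, mean = 4005/10 = 400.500

400.5 ms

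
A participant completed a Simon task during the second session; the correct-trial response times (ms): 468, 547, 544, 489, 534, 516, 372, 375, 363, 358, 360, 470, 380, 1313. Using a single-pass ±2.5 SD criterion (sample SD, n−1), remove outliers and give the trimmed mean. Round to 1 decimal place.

444.3 ms

n = 14, ΣRT = 7089, M = 506.357
Σ(x−M)² = 772947.21; s = √(772947.21/13) = 243.839
Cutoffs: 506.357 ± 2.5·243.839 → [-103.2, 1116.0]
Outside: 1313 → excluded.
Retained (n=13): Σ = 5776, mean = 5776/13 = 444.308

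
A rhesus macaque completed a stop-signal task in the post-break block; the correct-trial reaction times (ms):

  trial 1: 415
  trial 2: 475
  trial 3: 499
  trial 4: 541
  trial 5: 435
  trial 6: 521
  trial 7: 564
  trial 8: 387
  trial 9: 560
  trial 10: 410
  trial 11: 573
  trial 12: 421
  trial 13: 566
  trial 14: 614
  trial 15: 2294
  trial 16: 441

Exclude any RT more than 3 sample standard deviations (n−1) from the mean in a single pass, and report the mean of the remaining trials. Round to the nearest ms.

n = 16, ΣRT = 9716, M = 607.250
Σ(x−M)² = 3109561.00; s = √(3109561.00/15) = 455.307
Cutoffs: 607.250 ± 3·455.307 → [-758.7, 1973.2]
Outside: 2294 → excluded.
Retained (n=15): Σ = 7422, mean = 7422/15 = 494.800

495 ms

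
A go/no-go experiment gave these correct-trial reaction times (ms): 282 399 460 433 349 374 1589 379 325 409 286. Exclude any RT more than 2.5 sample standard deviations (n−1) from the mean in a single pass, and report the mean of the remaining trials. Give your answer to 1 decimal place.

369.6 ms

n = 11, ΣRT = 5285, M = 480.455
Σ(x−M)² = 1383552.73; s = √(1383552.73/10) = 371.961
Cutoffs: 480.455 ± 2.5·371.961 → [-449.4, 1410.4]
Outside: 1589 → excluded.
Retained (n=10): Σ = 3696, mean = 3696/10 = 369.600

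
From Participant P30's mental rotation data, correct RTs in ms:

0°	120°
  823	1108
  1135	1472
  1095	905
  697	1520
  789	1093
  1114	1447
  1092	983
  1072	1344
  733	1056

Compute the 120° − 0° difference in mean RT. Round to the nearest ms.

264 ms

M(0°) = 8550/9 = 950.000
M(120°) = 10928/9 = 1214.222
Difference = 1214.222 − 950.000 = 264.222 ms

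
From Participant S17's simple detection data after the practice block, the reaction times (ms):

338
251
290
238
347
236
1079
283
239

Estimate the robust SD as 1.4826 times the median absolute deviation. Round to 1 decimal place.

Sorted: 236, 238, 239, 251, 283, 290, 338, 347, 1079 → median = 283
|x − 283| sorted: 0, 7, 32, 44, 45, 47, 55, 64, 796 → MAD = 45
Robust SD ≈ 1.4826 × 45 = 66.717

66.7 ms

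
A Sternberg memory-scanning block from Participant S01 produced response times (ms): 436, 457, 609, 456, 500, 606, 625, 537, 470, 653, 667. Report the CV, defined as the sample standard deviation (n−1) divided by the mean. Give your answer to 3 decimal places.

n = 11, Σ = 6016, M = 546.9091
Σ(x−M)² = 75984.909; s = √(75984.909/10) = 87.1693
CV = 87.1693 / 546.9091 = 0.15939

0.159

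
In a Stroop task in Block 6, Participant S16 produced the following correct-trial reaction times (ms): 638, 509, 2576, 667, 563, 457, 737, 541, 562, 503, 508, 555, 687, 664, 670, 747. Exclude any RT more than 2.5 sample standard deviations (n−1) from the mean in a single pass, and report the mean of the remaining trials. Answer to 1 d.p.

600.5 ms

n = 16, ΣRT = 11584, M = 724.000
Σ(x−M)² = 3776358.00; s = √(3776358.00/15) = 501.754
Cutoffs: 724.000 ± 2.5·501.754 → [-530.4, 1978.4]
Outside: 2576 → excluded.
Retained (n=15): Σ = 9008, mean = 9008/15 = 600.533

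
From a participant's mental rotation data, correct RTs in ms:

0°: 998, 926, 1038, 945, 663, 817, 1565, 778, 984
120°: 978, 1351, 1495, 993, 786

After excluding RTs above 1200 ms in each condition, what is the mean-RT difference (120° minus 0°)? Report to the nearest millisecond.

0°: exclude 1565
120°: exclude 1351, 1495
M(0°) = 7149/8 = 893.625
M(120°) = 2757/3 = 919.000
Difference = 919.000 − 893.625 = 25.375 ms

25 ms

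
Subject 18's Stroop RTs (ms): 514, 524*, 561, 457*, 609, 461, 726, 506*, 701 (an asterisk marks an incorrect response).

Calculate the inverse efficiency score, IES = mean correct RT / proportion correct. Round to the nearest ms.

893 ms

Correct trials (n=6): 514, 561, 609, 461, 726, 701
Mean correct RT = 3572/6 = 595.3333 ms
Proportion correct = 6/9
IES = 595.3333 / (6/9) = 893.000 ms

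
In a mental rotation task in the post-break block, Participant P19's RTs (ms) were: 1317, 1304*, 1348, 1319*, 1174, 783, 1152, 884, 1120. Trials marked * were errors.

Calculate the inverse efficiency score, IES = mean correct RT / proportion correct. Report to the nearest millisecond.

1429 ms

Correct trials (n=7): 1317, 1348, 1174, 783, 1152, 884, 1120
Mean correct RT = 7778/7 = 1111.1429 ms
Proportion correct = 7/9
IES = 1111.1429 / (7/9) = 1428.612 ms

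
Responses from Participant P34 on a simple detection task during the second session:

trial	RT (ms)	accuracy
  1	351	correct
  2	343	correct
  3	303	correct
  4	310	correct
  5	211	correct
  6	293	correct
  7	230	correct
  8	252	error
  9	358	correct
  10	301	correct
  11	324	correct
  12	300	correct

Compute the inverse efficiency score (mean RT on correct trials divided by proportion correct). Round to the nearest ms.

330 ms

Correct trials (n=11): 351, 343, 303, 310, 211, 293, 230, 358, 301, 324, 300
Mean correct RT = 3324/11 = 302.1818 ms
Proportion correct = 11/12
IES = 302.1818 / (11/12) = 329.653 ms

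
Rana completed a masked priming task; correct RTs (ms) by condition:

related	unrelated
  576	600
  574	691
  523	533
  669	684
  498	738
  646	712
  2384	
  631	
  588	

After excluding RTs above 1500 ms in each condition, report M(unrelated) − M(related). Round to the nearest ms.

72 ms

related: exclude 2384
M(related) = 4705/8 = 588.125
M(unrelated) = 3958/6 = 659.667
Difference = 659.667 − 588.125 = 71.542 ms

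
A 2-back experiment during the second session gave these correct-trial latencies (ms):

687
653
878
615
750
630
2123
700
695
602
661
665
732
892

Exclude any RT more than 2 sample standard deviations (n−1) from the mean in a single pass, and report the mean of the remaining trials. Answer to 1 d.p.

n = 14, ΣRT = 11283, M = 805.929
Σ(x−M)² = 1966786.93; s = √(1966786.93/13) = 388.962
Cutoffs: 805.929 ± 2·388.962 → [28.0, 1583.9]
Outside: 2123 → excluded.
Retained (n=13): Σ = 9160, mean = 9160/13 = 704.615

704.6 ms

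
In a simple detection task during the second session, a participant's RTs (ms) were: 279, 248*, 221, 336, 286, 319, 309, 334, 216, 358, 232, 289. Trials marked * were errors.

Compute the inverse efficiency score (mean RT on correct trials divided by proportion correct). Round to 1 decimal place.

315.3 ms

Correct trials (n=11): 279, 221, 336, 286, 319, 309, 334, 216, 358, 232, 289
Mean correct RT = 3179/11 = 289.0000 ms
Proportion correct = 11/12
IES = 289.0000 / (11/12) = 315.273 ms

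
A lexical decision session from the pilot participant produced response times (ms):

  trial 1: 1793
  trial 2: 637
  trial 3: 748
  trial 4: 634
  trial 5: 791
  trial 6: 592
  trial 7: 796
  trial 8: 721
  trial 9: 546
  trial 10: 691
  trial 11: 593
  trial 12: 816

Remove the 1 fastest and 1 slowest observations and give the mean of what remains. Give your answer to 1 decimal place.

Sorted: 546, 592, 593, 634, 637, 691, 721, 748, 791, 796, 816, 1793
Drop lowest 1 (546) and highest 1 (1793)
Remaining (n=10): Σ = 7019, mean = 7019/10 = 701.900

701.9 ms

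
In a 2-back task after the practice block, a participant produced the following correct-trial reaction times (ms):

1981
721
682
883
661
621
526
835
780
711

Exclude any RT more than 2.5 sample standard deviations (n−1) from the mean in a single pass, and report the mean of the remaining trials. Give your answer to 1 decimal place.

n = 10, ΣRT = 8401, M = 840.100
Σ(x−M)² = 1541718.90; s = √(1541718.90/9) = 413.887
Cutoffs: 840.100 ± 2.5·413.887 → [-194.6, 1874.8]
Outside: 1981 → excluded.
Retained (n=9): Σ = 6420, mean = 6420/9 = 713.333

713.3 ms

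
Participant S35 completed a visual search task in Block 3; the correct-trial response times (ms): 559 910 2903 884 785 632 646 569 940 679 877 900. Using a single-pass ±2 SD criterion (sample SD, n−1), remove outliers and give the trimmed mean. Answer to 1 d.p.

n = 12, ΣRT = 11284, M = 940.333
Σ(x−M)² = 4419220.67; s = √(4419220.67/11) = 633.835
Cutoffs: 940.333 ± 2·633.835 → [-327.3, 2208.0]
Outside: 2903 → excluded.
Retained (n=11): Σ = 8381, mean = 8381/11 = 761.909

761.9 ms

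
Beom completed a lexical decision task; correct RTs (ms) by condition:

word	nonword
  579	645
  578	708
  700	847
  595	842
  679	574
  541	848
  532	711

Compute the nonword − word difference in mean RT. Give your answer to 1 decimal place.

M(word) = 4204/7 = 600.571
M(nonword) = 5175/7 = 739.286
Difference = 739.286 − 600.571 = 138.714 ms

138.7 ms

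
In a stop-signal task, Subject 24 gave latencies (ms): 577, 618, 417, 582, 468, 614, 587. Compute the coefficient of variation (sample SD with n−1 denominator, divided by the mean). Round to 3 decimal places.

0.141

n = 7, Σ = 3863, M = 551.8571
Σ(x−M)² = 36230.857; s = √(36230.857/6) = 77.7076
CV = 77.7076 / 551.8571 = 0.14081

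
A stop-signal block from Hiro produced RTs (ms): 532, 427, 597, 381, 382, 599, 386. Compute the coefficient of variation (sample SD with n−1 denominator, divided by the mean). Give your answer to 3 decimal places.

n = 7, Σ = 3304, M = 472.0000
Σ(x−M)² = 61156.000; s = √(61156.000/6) = 100.9587
CV = 100.9587 / 472.0000 = 0.21390

0.214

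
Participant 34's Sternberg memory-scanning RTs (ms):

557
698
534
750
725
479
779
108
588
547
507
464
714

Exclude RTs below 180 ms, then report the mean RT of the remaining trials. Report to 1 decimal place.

611.8 ms

Excluded: 108
Retained (n=12): Σ = 7342
Mean = 7342/12 = 611.8333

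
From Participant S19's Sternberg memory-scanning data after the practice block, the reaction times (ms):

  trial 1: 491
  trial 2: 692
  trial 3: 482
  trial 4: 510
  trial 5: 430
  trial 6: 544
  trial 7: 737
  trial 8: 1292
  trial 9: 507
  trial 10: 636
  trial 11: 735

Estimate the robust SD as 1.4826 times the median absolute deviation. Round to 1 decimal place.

Sorted: 430, 482, 491, 507, 510, 544, 636, 692, 735, 737, 1292 → median = 544
|x − 544| sorted: 0, 34, 37, 53, 62, 92, 114, 148, 191, 193, 748 → MAD = 92
Robust SD ≈ 1.4826 × 92 = 136.399

136.4 ms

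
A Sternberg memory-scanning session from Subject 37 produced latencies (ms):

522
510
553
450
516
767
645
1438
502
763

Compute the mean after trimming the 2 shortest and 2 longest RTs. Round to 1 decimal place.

584.8 ms

Sorted: 450, 502, 510, 516, 522, 553, 645, 763, 767, 1438
Drop lowest 2 (450, 502) and highest 2 (767, 1438)
Remaining (n=6): Σ = 3509, mean = 3509/6 = 584.833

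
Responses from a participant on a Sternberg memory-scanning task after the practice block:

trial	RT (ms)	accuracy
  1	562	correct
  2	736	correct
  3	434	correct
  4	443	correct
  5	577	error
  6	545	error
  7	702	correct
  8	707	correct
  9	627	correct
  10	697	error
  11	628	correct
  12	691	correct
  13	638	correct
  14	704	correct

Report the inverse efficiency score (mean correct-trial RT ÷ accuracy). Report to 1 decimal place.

795.1 ms

Correct trials (n=11): 562, 736, 434, 443, 702, 707, 627, 628, 691, 638, 704
Mean correct RT = 6872/11 = 624.7273 ms
Proportion correct = 11/14
IES = 624.7273 / (11/14) = 795.107 ms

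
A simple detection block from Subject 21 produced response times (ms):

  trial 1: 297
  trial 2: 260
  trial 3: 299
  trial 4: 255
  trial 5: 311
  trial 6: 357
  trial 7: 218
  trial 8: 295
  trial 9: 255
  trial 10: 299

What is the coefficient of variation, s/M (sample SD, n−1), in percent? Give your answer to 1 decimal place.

n = 10, Σ = 2846, M = 284.6000
Σ(x−M)² = 13408.400; s = √(13408.400/9) = 38.5982
CV = 38.5982 / 284.6000 = 0.13562 = 13.562%

13.6%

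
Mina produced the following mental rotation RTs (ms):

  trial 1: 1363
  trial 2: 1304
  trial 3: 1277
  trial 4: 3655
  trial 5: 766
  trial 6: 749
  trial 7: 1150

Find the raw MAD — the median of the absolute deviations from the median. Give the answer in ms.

Sorted: 749, 766, 1150, 1277, 1304, 1363, 3655 → median = 1277
|x − 1277|: 86, 27, 0, 2378, 511, 528, 127
Sorted deviations: 0, 27, 86, 127, 511, 528, 2378 → MAD = 127

127 ms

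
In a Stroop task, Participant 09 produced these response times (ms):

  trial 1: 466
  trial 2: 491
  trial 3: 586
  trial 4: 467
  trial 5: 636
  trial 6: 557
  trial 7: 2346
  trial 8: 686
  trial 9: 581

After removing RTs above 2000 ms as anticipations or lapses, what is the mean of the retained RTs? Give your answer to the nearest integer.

559 ms

Excluded: 2346
Retained (n=8): Σ = 4470
Mean = 4470/8 = 558.7500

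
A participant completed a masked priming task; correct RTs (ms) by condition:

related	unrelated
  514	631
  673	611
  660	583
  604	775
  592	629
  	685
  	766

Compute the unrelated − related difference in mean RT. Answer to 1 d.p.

M(related) = 3043/5 = 608.600
M(unrelated) = 4680/7 = 668.571
Difference = 668.571 − 608.600 = 59.971 ms

60.0 ms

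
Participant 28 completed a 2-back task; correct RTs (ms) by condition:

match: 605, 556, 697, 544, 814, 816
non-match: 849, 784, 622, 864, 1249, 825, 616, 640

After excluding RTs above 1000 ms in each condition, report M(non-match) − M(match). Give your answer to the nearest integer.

non-match: exclude 1249
M(match) = 4032/6 = 672.000
M(non-match) = 5200/7 = 742.857
Difference = 742.857 − 672.000 = 70.857 ms

71 ms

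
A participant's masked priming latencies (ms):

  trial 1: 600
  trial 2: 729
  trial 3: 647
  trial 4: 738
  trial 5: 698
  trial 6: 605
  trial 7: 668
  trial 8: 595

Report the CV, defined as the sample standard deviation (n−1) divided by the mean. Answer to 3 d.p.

0.088

n = 8, Σ = 5280, M = 660.0000
Σ(x−M)² = 23372.000; s = √(23372.000/7) = 57.7828
CV = 57.7828 / 660.0000 = 0.08755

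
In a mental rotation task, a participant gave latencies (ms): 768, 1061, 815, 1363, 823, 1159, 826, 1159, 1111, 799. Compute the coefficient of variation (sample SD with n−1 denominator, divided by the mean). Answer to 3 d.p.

n = 10, Σ = 9884, M = 988.4000
Σ(x−M)² = 387082.400; s = √(387082.400/9) = 207.3865
CV = 207.3865 / 988.4000 = 0.20982

0.210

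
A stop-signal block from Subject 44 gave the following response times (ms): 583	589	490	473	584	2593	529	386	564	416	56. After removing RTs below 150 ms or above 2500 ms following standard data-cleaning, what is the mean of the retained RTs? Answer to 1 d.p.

Excluded: 56, 2593
Retained (n=9): Σ = 4614
Mean = 4614/9 = 512.6667

512.7 ms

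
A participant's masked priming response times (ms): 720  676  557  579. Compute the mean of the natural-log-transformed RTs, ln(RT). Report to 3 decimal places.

6.445

ln(RT): 6.5793, 6.5162, 6.3226, 6.3613
Σ ln(RT) = 25.7793
Mean = 25.7793/4 = 6.44483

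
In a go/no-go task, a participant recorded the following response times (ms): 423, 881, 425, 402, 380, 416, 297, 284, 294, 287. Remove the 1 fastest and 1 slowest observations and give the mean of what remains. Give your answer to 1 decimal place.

Sorted: 284, 287, 294, 297, 380, 402, 416, 423, 425, 881
Drop lowest 1 (284) and highest 1 (881)
Remaining (n=8): Σ = 2924, mean = 2924/8 = 365.500

365.5 ms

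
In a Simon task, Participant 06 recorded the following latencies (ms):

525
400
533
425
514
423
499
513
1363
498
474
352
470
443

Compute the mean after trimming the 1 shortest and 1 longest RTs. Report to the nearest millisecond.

476 ms

Sorted: 352, 400, 423, 425, 443, 470, 474, 498, 499, 513, 514, 525, 533, 1363
Drop lowest 1 (352) and highest 1 (1363)
Remaining (n=12): Σ = 5717, mean = 5717/12 = 476.417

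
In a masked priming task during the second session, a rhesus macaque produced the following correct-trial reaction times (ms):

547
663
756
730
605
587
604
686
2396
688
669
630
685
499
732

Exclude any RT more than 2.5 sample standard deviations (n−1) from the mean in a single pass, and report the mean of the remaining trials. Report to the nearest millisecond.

649 ms

n = 15, ΣRT = 11477, M = 765.133
Σ(x−M)² = 2920455.73; s = √(2920455.73/14) = 456.732
Cutoffs: 765.133 ± 2.5·456.732 → [-376.7, 1907.0]
Outside: 2396 → excluded.
Retained (n=14): Σ = 9081, mean = 9081/14 = 648.643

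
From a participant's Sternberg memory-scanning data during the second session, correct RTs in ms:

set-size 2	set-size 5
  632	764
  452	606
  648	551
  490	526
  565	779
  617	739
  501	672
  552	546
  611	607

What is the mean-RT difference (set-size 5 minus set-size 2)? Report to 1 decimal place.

M(set-size 2) = 5068/9 = 563.111
M(set-size 5) = 5790/9 = 643.333
Difference = 643.333 − 563.111 = 80.222 ms

80.2 ms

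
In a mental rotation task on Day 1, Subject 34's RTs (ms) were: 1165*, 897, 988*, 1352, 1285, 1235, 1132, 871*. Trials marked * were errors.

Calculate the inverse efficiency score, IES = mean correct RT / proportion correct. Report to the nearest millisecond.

Correct trials (n=5): 897, 1352, 1285, 1235, 1132
Mean correct RT = 5901/5 = 1180.2000 ms
Proportion correct = 5/8
IES = 1180.2000 / (5/8) = 1888.320 ms

1888 ms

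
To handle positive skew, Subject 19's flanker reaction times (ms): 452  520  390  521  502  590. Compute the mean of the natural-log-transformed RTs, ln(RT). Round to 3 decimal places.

6.198

ln(RT): 6.1137, 6.2538, 5.9661, 6.2558, 6.2186, 6.3801
Σ ln(RT) = 37.1881
Mean = 37.1881/6 = 6.19802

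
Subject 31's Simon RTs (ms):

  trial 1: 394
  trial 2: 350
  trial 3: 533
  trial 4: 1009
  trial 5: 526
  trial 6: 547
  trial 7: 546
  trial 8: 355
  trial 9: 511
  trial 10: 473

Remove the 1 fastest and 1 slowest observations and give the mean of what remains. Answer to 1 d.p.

485.6 ms

Sorted: 350, 355, 394, 473, 511, 526, 533, 546, 547, 1009
Drop lowest 1 (350) and highest 1 (1009)
Remaining (n=8): Σ = 3885, mean = 3885/8 = 485.625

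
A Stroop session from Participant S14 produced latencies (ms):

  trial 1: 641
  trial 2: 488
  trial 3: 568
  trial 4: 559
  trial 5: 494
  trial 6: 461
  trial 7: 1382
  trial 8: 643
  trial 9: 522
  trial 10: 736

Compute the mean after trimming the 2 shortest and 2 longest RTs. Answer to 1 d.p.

571.2 ms

Sorted: 461, 488, 494, 522, 559, 568, 641, 643, 736, 1382
Drop lowest 2 (461, 488) and highest 2 (736, 1382)
Remaining (n=6): Σ = 3427, mean = 3427/6 = 571.167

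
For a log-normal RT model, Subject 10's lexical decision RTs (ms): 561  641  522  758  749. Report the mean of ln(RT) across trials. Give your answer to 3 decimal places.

ln(RT): 6.3297, 6.4630, 6.2577, 6.6307, 6.6187
Σ ln(RT) = 32.2998
Mean = 32.2998/5 = 6.45997

6.460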